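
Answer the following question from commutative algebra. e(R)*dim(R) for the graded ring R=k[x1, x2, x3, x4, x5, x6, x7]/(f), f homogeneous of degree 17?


e(R)=deg(f)=17, dim(R)=7-1=6
e*dim=17*6=102


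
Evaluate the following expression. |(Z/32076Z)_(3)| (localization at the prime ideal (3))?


3-primary part: 32076=3^6*44
Size=3^6=729


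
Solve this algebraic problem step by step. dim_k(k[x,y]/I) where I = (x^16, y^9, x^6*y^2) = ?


k[x,y]/I, I = (x^16, y^9, x^6*y^2)
Rect: 16x9=144. Corner: (16-6)x(9-2)=70.
dim = 144-70 = 74


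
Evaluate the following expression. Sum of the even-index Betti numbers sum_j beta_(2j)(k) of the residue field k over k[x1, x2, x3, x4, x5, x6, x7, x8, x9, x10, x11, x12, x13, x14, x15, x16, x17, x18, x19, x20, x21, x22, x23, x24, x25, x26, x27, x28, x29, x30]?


Koszul resolution: beta_i(k)=C(n,i), n=30
sum_even C(30,i) = 2^(n-1) = 2^29 = 536870912


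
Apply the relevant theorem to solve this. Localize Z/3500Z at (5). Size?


5-primary part: 3500=5^3*28
Size=5^3=125


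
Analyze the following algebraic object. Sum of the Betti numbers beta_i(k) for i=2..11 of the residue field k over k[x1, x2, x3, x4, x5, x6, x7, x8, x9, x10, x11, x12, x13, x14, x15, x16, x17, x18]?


Koszul resolution: beta_i(k)=C(n,i), n=18
C(18,2)=153, C(18,3)=816, C(18,4)=3060, C(18,5)=8568, C(18,6)=18564, C(18,7)=31824, C(18,8)=43758, C(18,9)=48620, C(18,10)=43758, C(18,11)=31824
Sum=230945


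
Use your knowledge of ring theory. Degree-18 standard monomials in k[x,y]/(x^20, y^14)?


k[x,y], I = (x^20, y^14), d = 18
Need i < 20 and d-i < 14.
Range: 5 <= i <= 18.
H(18) = 14


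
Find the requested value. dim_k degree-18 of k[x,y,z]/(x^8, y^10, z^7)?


Need i<8, j<10, k<7 with i+j+k=18.
For each i, j ranges over max(0,18-i-6)..min(9,18-i):
  i=0: j in [12,9] -> 0
  i=1: j in [11,9] -> 0
  i=2: j in [10,9] -> 0
  i=3: j in [9,9] -> 1
  i=4: j in [8,9] -> 2
  i=5: j in [7,9] -> 3
  i=6: j in [6,9] -> 4
  i=7: j in [5,9] -> 5
H(18) = 0+0+0+1+2+3+4+5 = 15


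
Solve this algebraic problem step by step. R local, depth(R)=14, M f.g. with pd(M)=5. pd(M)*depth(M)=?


pd+depth=14
depth=14-5=9
pd*depth=5*9=45


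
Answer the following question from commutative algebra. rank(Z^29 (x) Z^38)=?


rank(M(x)N) = rank(M)*rank(N)
29*38 = 1102


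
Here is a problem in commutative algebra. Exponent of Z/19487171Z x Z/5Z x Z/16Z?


Exponent = lcm of the cyclic orders; pairwise coprime => product.
11^7*5^1*2^4=19487171*5*16=1558973680


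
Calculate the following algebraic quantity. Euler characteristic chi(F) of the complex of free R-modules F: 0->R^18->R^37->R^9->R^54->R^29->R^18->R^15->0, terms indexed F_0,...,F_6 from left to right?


chi = sum (-1)^i * rank:
(-1)^0*18=18
(-1)^1*37=-37
(-1)^2*9=9
(-1)^3*54=-54
(-1)^4*29=29
(-1)^5*18=-18
(-1)^6*15=15
chi=-38


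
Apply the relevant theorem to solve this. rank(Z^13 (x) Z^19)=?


rank(M(x)N) = rank(M)*rank(N)
13*19 = 247


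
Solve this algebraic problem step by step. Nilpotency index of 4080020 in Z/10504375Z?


4080020^k mod 10504375:
k=1: 4080020
k=2: 7024150
k=3: 6345500
k=4: 1500625
k=5: 0
First zero at k = 5


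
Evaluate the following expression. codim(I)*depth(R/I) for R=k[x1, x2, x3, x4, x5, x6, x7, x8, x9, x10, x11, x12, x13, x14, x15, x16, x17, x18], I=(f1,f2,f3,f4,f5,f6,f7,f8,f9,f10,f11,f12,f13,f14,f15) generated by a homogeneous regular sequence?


codim=15, depth=dim(R/I)=18-15=3
Product=15*3=45


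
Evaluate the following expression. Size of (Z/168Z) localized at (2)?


2-primary part: 168=2^3*21
Size=2^3=8


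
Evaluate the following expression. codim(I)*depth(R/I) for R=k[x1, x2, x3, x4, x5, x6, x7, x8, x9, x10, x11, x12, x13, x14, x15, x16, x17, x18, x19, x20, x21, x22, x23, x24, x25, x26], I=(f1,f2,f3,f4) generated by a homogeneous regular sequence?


codim=4, depth=dim(R/I)=26-4=22
Product=4*22=88


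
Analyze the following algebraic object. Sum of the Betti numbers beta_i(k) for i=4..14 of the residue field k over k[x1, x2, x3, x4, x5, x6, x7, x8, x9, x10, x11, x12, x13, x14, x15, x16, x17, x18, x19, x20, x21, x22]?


Koszul resolution: beta_i(k)=C(n,i), n=22
C(22,4)=7315, C(22,5)=26334, C(22,6)=74613, C(22,7)=170544, C(22,8)=319770, C(22,9)=497420, C(22,10)=646646, C(22,11)=705432, C(22,12)=646646, C(22,13)=497420, C(22,14)=319770
Sum=3911910


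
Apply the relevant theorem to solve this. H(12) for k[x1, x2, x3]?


C(d+n-1,n-1)=C(14,2)=91


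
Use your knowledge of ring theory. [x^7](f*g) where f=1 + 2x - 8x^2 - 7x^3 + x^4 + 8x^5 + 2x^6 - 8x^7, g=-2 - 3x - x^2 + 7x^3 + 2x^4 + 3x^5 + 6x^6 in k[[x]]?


[x^7] = sum a_i*b_j, i+j=7
  2*6=12
  -8*3=-24
  -7*2=-14
  1*7=7
  8*-1=-8
  2*-3=-6
  -8*-2=16
Sum=-17


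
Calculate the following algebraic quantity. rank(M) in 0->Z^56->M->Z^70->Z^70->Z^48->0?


Alt sum=0:
(-1)^0*56 + (-1)^1*? + (-1)^2*70 + (-1)^3*70 + (-1)^4*48=0
rank(M)=104


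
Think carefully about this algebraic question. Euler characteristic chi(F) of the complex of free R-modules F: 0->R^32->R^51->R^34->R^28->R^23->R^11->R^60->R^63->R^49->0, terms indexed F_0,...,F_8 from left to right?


chi = sum (-1)^i * rank:
(-1)^0*32=32
(-1)^1*51=-51
(-1)^2*34=34
(-1)^3*28=-28
(-1)^4*23=23
(-1)^5*11=-11
(-1)^6*60=60
(-1)^7*63=-63
(-1)^8*49=49
chi=45


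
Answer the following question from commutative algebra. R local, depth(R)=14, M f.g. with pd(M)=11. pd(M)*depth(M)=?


pd+depth=14
depth=14-11=3
pd*depth=11*3=33


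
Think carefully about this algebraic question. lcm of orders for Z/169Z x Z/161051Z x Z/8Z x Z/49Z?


Exponent = lcm of the cyclic orders; pairwise coprime => product.
13^2*11^5*2^3*7^2=169*161051*8*49=10669306648


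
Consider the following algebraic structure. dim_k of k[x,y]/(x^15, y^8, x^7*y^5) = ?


k[x,y]/I, I = (x^15, y^8, x^7*y^5)
Rect: 15x8=120. Corner: (15-7)x(8-5)=24.
dim = 120-24 = 96


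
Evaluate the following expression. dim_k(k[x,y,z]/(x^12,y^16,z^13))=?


Basis: x^iy^jz^k, i<12,j<16,k<13
12*16*13=2496


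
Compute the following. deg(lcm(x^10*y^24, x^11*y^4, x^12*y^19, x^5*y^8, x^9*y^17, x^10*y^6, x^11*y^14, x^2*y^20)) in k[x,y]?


lcm = componentwise max:
x: max(10,11,12,5,9,10,11,2)=12
y: max(24,4,19,8,17,6,14,20)=24
Total=12+24=36


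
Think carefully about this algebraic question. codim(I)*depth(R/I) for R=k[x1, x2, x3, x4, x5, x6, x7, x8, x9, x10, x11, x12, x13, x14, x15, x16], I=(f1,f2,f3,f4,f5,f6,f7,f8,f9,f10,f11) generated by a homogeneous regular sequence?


codim=11, depth=dim(R/I)=16-11=5
Product=11*5=55


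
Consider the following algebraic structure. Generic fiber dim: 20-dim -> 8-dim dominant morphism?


dim(fiber)=dim(X)-dim(Y)=20-8=12


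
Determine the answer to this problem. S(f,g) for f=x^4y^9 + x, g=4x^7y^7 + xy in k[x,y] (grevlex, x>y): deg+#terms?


LT(f)=x^4y^9, LT(g)=4x^7y^7
lcm(LM)=x^7y^9
S(f,g) (scaled by 4 to clear denominators) = 4x^3*f - y^2*g = 4x^4 - xy^3
2 terms, deg 4.
4+2=6


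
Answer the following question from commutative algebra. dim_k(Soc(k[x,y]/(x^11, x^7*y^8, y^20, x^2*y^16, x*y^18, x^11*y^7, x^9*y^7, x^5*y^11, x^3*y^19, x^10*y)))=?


Socle = ann(m) = span of standard monomials u with x*u, y*u in I (staircase corners).
Redundant generators: x^3*y^19, x^11*y^7
Minimal generators: x^11, x^10*y, x^9*y^7, x^7*y^8, x^5*y^11, x^2*y^16, x*y^18, y^20
Corners: y^19, xy^17, x^4y^15, x^6y^10, x^8y^7, x^9y^6, x^10
Socle dim=7


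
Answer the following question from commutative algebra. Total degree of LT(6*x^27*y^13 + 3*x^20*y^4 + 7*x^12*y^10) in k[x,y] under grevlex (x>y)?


LT: 6*x^27*y^13
deg_x=27, deg_y=13
Total=27+13=40


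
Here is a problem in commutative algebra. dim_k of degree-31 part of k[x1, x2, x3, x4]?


C(d+n-1,n-1)=C(34,3)=5984


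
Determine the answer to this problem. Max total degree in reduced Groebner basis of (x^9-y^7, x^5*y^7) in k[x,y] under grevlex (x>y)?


LT(f1)=x^9, LT(f2)=x^5y^7, lcm=x^9y^7
S(f1,f2) = y^7*f1 - x^4*f2 = -y^14
Reduced GB = {f1, f2, y^14}; degrees 9, 12, 14
Max = 14


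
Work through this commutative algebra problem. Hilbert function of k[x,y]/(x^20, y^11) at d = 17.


k[x,y], I = (x^20, y^11), d = 17
Need i < 20 and d-i < 11.
Range: 7 <= i <= 17.
H(17) = 11


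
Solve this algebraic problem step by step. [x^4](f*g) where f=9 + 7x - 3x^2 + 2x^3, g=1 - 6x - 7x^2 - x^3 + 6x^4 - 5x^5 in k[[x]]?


[x^4] = sum a_i*b_j, i+j=4
  9*6=54
  7*-1=-7
  -3*-7=21
  2*-6=-12
Sum=56


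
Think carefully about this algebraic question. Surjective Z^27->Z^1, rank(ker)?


rank(ker) = 27-1 = 26


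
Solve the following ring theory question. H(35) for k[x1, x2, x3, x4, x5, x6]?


C(d+n-1,n-1)=C(40,5)=658008


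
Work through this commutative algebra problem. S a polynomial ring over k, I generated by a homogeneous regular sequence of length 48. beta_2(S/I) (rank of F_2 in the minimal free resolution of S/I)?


Regular sequence => Koszul complex is the minimal free resolution.
Syz_1 minimally generated by Koszul relations f_i*e_j - f_j*e_i (i<j): mu(Syz_1) = beta_2 = C(m,2) = m(m-1)/2
m=48
48*47/2 = 1128


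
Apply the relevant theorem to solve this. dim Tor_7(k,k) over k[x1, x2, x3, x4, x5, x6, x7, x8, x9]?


Koszul: C(n,i)=C(9,7)=36


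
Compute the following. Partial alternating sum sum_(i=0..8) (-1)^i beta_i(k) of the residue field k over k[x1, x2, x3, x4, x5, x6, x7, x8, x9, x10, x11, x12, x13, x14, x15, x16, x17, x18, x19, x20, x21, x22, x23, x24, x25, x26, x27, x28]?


Koszul resolution: beta_i(k)=C(n,i), n=28
sum_(i=0..p) (-1)^i C(n,i) = (-1)^p C(n-1,p)
(-1)^8*C(27,8) = (-1)^8*2220075 = 2220075


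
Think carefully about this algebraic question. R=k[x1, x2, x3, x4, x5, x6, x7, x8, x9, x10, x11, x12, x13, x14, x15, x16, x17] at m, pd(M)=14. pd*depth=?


pd+depth=17
depth=17-14=3
pd*depth=14*3=42


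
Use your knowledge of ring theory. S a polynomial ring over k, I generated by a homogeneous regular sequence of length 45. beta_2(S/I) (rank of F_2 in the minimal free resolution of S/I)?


Regular sequence => Koszul complex is the minimal free resolution.
Syz_1 minimally generated by Koszul relations f_i*e_j - f_j*e_i (i<j): mu(Syz_1) = beta_2 = C(m,2) = m(m-1)/2
m=45
45*44/2 = 990


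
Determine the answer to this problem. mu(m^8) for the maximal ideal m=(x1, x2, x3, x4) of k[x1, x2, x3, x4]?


Graded Nakayama: mu(m^d) = dim_k (m^d/m^(d+1)) = #degree-8 monomials in 4 vars
C(n+d-1,d)=C(11,8)=165


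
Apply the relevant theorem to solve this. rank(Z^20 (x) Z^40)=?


rank(M(x)N) = rank(M)*rank(N)
20*40 = 800


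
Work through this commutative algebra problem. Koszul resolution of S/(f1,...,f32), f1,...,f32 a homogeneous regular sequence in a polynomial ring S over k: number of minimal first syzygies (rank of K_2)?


Regular sequence => Koszul complex is the minimal free resolution.
Syz_1 minimally generated by Koszul relations f_i*e_j - f_j*e_i (i<j): mu(Syz_1) = beta_2 = C(m,2) = m(m-1)/2
m=32
32*31/2 = 496


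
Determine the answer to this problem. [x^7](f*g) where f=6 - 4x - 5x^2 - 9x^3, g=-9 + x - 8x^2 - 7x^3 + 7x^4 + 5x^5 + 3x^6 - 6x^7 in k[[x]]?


[x^7] = sum a_i*b_j, i+j=7
  6*-6=-36
  -4*3=-12
  -5*5=-25
  -9*7=-63
Sum=-136


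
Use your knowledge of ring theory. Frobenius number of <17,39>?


gcd(17,39)=1 => F=ab-a-b=17*39-17-39=663-56=607


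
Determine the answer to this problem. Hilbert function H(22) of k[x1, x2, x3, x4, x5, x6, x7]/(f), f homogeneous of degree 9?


C(28,6)-C(19,6)=376740-27132=349608


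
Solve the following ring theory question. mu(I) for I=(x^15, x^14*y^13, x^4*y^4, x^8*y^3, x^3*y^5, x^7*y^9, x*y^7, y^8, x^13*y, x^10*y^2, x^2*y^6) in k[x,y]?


Remove redundant (divisible by others).
x^7*y^9 redundant.
x^14*y^13 redundant.
Min: x^15, x^13*y, x^10*y^2, x^8*y^3, x^4*y^4, x^3*y^5, x^2*y^6, x*y^7, y^8
Count=9


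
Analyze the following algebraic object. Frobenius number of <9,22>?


gcd(9,22)=1 => F=ab-a-b=9*22-9-22=198-31=167


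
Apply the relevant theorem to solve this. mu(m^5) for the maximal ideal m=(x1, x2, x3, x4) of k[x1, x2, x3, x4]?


Graded Nakayama: mu(m^d) = dim_k (m^d/m^(d+1)) = #degree-5 monomials in 4 vars
C(n+d-1,d)=C(8,5)=56


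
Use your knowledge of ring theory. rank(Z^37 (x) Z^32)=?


rank(M(x)N) = rank(M)*rank(N)
37*32 = 1184


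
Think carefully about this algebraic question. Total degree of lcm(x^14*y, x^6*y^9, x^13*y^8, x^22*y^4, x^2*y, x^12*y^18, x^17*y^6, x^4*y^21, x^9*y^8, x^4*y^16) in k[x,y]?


lcm = componentwise max:
x: max(14,6,13,22,2,12,17,4,9,4)=22
y: max(1,9,8,4,1,18,6,21,8,16)=21
Total=22+21=43


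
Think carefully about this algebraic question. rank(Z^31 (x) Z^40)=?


rank(M(x)N) = rank(M)*rank(N)
31*40 = 1240


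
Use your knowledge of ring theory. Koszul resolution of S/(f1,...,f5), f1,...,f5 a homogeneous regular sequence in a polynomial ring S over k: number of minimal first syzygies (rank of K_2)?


Regular sequence => Koszul complex is the minimal free resolution.
Syz_1 minimally generated by Koszul relations f_i*e_j - f_j*e_i (i<j): mu(Syz_1) = beta_2 = C(m,2) = m(m-1)/2
m=5
5*4/2 = 10


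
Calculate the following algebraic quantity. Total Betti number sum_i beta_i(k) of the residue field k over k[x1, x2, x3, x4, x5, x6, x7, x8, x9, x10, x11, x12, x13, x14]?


Koszul resolution: beta_i(k)=C(n,i), n=14
sum_i C(14,i) = 2^14 = 16384


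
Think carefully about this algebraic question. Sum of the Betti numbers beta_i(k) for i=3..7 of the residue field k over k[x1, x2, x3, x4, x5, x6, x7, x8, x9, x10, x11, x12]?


Koszul resolution: beta_i(k)=C(n,i), n=12
C(12,3)=220, C(12,4)=495, C(12,5)=792, C(12,6)=924, C(12,7)=792
Sum=3223


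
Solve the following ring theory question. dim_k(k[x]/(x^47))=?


Basis: 1,x,...,x^46
dim=47


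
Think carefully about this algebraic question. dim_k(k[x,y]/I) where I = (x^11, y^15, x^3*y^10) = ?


k[x,y]/I, I = (x^11, y^15, x^3*y^10)
Rect: 11x15=165. Corner: (11-3)x(15-10)=40.
dim = 165-40 = 125


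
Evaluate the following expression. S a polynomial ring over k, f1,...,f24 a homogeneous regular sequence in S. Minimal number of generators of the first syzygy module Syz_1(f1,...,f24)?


Regular sequence => Koszul complex is the minimal free resolution.
Syz_1 minimally generated by Koszul relations f_i*e_j - f_j*e_i (i<j): mu(Syz_1) = beta_2 = C(m,2) = m(m-1)/2
m=24
24*23/2 = 276


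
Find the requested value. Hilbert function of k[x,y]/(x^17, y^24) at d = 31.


k[x,y], I = (x^17, y^24), d = 31
Need i < 17 and d-i < 24.
Range: 8 <= i <= 16.
H(31) = 9


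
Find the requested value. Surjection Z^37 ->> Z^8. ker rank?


rank(ker) = 37-8 = 29


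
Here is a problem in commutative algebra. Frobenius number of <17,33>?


gcd(17,33)=1 => F=ab-a-b=17*33-17-33=561-50=511


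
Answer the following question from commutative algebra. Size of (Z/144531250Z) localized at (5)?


5-primary part: 144531250=5^9*74
Size=5^9=1953125


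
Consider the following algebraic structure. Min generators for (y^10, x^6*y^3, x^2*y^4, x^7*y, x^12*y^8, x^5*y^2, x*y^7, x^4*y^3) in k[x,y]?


Remove redundant (divisible by others).
x^6*y^3 redundant.
x^12*y^8 redundant.
Min: x^7*y, x^5*y^2, x^4*y^3, x^2*y^4, x*y^7, y^10
Count=6


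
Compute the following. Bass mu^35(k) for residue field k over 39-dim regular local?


C(n,i)=C(39,35)=82251


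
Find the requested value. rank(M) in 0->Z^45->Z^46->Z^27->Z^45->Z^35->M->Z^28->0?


Alt sum=0:
(-1)^0*45 + (-1)^1*46 + (-1)^2*27 + (-1)^3*45 + (-1)^4*35 + (-1)^5*? + (-1)^6*28=0
rank(M)=44


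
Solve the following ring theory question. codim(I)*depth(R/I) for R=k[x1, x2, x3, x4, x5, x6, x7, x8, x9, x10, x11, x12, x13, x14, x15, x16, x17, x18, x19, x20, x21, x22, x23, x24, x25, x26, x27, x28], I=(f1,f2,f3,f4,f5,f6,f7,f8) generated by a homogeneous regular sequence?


codim=8, depth=dim(R/I)=28-8=20
Product=8*20=160


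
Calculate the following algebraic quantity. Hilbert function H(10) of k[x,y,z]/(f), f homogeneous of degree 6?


C(12,2)-C(6,2)=66-15=51


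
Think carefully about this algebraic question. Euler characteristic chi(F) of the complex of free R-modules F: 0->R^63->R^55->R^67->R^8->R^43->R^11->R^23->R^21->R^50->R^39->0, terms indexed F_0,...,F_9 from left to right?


chi = sum (-1)^i * rank:
(-1)^0*63=63
(-1)^1*55=-55
(-1)^2*67=67
(-1)^3*8=-8
(-1)^4*43=43
(-1)^5*11=-11
(-1)^6*23=23
(-1)^7*21=-21
(-1)^8*50=50
(-1)^9*39=-39
chi=112


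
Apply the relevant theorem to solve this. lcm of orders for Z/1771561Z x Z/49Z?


Exponent = lcm of the cyclic orders; pairwise coprime => product.
11^6*7^2=1771561*49=86806489


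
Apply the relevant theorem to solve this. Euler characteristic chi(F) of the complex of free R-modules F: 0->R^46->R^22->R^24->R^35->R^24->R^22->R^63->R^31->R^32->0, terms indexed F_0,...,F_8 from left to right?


chi = sum (-1)^i * rank:
(-1)^0*46=46
(-1)^1*22=-22
(-1)^2*24=24
(-1)^3*35=-35
(-1)^4*24=24
(-1)^5*22=-22
(-1)^6*63=63
(-1)^7*31=-31
(-1)^8*32=32
chi=79


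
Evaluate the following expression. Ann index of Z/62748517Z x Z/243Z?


Exponent = lcm of the cyclic orders; pairwise coprime => product.
13^7*3^5=62748517*243=15247889631


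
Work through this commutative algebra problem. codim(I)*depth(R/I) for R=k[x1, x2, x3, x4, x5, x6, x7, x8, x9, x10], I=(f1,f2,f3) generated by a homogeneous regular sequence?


codim=3, depth=dim(R/I)=10-3=7
Product=3*7=21


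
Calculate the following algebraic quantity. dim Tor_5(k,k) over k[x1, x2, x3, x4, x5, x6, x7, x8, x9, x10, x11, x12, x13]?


Koszul: C(n,i)=C(13,5)=1287


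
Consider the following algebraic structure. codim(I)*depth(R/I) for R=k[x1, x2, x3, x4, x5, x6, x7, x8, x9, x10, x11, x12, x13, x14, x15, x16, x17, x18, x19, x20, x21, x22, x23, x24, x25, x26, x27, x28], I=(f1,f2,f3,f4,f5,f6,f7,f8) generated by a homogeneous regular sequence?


codim=8, depth=dim(R/I)=28-8=20
Product=8*20=160


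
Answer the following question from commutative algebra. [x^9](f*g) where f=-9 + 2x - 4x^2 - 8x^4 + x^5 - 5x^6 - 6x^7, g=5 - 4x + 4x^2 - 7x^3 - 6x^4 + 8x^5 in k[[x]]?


[x^9] = sum a_i*b_j, i+j=9
  -8*8=-64
  1*-6=-6
  -5*-7=35
  -6*4=-24
Sum=-59


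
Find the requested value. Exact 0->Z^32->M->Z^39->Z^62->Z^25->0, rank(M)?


Alt sum=0:
(-1)^0*32 + (-1)^1*? + (-1)^2*39 + (-1)^3*62 + (-1)^4*25=0
rank(M)=34


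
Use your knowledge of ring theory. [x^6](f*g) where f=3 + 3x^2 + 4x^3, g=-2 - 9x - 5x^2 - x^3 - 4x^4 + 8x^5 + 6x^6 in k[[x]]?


[x^6] = sum a_i*b_j, i+j=6
  3*6=18
  3*-4=-12
  4*-1=-4
Sum=2


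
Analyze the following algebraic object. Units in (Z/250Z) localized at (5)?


Local ring = Z/125Z.
phi(125) = 5^2*(5-1) = 100


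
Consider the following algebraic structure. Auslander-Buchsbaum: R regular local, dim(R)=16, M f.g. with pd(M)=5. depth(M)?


pd+depth=depth(R)=16
depth=16-5=11


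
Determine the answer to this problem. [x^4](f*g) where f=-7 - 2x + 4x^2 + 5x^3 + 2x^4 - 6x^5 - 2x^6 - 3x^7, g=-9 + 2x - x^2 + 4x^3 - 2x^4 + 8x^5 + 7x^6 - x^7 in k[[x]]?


[x^4] = sum a_i*b_j, i+j=4
  -7*-2=14
  -2*4=-8
  4*-1=-4
  5*2=10
  2*-9=-18
Sum=-6


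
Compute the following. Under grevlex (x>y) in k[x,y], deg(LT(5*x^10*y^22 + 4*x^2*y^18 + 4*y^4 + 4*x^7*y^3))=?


LT: 5*x^10*y^22
deg_x=10, deg_y=22
Total=10+22=32


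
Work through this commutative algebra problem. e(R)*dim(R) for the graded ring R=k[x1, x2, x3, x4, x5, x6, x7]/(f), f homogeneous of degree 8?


e(R)=deg(f)=8, dim(R)=7-1=6
e*dim=8*6=48


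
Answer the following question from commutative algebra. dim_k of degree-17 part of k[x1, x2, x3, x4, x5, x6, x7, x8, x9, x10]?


C(d+n-1,n-1)=C(26,9)=3124550


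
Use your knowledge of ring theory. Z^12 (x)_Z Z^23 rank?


rank(M(x)N) = rank(M)*rank(N)
12*23 = 276


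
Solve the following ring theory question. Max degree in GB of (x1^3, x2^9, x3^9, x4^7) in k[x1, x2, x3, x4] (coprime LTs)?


Pure powers, coprime LTs => already GB.
Degrees: 3, 9, 9, 7
Max=9


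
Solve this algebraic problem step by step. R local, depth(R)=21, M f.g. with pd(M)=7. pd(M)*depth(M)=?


pd+depth=21
depth=21-7=14
pd*depth=7*14=98


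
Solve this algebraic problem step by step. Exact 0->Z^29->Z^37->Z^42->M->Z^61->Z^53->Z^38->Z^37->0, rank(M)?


Alt sum=0:
(-1)^0*29 + (-1)^1*37 + (-1)^2*42 + (-1)^3*? + (-1)^4*61 + (-1)^5*53 + (-1)^6*38 + (-1)^7*37=0
rank(M)=43


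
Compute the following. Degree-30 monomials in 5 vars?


C(d+n-1,n-1)=C(34,4)=46376


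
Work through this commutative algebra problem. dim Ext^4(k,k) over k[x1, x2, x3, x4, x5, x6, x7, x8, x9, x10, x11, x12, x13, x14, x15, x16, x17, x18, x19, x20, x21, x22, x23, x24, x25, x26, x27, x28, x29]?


C(n,i)=C(29,4)=23751


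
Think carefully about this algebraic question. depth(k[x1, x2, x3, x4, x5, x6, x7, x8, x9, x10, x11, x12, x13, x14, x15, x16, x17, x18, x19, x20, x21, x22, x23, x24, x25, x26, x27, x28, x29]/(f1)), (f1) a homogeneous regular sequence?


depth(R)=29
depth(R/I)=29-1=28


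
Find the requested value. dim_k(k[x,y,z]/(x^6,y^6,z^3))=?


Basis: x^iy^jz^k, i<6,j<6,k<3
6*6*3=108


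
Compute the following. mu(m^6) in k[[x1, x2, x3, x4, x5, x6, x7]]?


C(n+d-1,d)=C(12,6)=924


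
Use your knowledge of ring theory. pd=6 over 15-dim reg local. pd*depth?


pd+depth=15
depth=15-6=9
pd*depth=6*9=54


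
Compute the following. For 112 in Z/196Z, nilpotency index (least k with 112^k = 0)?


112^k mod 196:
k=1: 112
k=2: 0
First zero at k = 2


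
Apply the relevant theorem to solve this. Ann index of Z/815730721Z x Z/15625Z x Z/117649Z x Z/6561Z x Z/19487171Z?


Exponent = lcm of the cyclic orders; pairwise coprime => product.
13^8*5^6*7^6*3^8*11^7=815730721*15625*117649*6561*19487171=191722868618843854352982796875


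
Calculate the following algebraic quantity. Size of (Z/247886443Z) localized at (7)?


7-primary part: 247886443=7^8*43
Size=7^8=5764801


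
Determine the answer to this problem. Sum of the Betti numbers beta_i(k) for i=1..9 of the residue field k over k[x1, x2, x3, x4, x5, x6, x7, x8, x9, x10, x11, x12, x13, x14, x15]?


Koszul resolution: beta_i(k)=C(n,i), n=15
C(15,1)=15, C(15,2)=105, C(15,3)=455, C(15,4)=1365, C(15,5)=3003, C(15,6)=5005, C(15,7)=6435, C(15,8)=6435, C(15,9)=5005
Sum=27823


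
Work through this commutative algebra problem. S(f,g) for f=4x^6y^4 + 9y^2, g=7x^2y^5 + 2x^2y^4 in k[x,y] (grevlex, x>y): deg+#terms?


LT(f)=4x^6y^4, LT(g)=7x^2y^5
lcm(LM)=x^6y^5
S(f,g) (scaled by 28 to clear denominators) = 7y*f - 4x^4*g = -8x^6y^4 + 63y^3
2 terms, deg 10.
10+2=12


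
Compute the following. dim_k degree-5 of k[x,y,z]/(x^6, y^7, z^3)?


Need i<6, j<7, k<3 with i+j+k=5.
For each i, j ranges over max(0,5-i-2)..min(6,5-i):
  i=0: j in [3,5] -> 3
  i=1: j in [2,4] -> 3
  i=2: j in [1,3] -> 3
  i=3: j in [0,2] -> 3
  i=4: j in [0,1] -> 2
  i=5: j in [0,0] -> 1
H(5) = 3+3+3+3+2+1 = 15


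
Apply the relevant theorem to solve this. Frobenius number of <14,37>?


gcd(14,37)=1 => F=ab-a-b=14*37-14-37=518-51=467


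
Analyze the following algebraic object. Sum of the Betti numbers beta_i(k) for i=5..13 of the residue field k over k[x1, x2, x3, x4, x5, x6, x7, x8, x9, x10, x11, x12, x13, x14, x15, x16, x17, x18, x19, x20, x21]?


Koszul resolution: beta_i(k)=C(n,i), n=21
C(21,5)=20349, C(21,6)=54264, C(21,7)=116280, C(21,8)=203490, C(21,9)=293930, C(21,10)=352716, C(21,11)=352716, C(21,12)=293930, C(21,13)=203490
Sum=1891165


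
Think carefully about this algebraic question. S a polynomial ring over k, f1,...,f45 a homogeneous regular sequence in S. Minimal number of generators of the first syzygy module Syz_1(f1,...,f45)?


Regular sequence => Koszul complex is the minimal free resolution.
Syz_1 minimally generated by Koszul relations f_i*e_j - f_j*e_i (i<j): mu(Syz_1) = beta_2 = C(m,2) = m(m-1)/2
m=45
45*44/2 = 990


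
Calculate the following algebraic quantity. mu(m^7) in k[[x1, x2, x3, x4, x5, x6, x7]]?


C(n+d-1,d)=C(13,7)=1716


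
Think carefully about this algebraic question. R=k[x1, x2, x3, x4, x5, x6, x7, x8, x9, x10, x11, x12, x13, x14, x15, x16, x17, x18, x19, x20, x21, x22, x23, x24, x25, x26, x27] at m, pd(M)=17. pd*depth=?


pd+depth=27
depth=27-17=10
pd*depth=17*10=170


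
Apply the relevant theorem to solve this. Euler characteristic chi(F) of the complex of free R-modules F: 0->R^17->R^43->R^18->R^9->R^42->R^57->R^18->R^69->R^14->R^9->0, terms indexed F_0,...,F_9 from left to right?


chi = sum (-1)^i * rank:
(-1)^0*17=17
(-1)^1*43=-43
(-1)^2*18=18
(-1)^3*9=-9
(-1)^4*42=42
(-1)^5*57=-57
(-1)^6*18=18
(-1)^7*69=-69
(-1)^8*14=14
(-1)^9*9=-9
chi=-78


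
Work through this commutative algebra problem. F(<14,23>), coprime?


gcd(14,23)=1 => F=ab-a-b=14*23-14-23=322-37=285


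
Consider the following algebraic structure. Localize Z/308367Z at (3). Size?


3-primary part: 308367=3^8*47
Size=3^8=6561


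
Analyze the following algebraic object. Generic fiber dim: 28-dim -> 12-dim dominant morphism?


dim(fiber)=dim(X)-dim(Y)=28-12=16


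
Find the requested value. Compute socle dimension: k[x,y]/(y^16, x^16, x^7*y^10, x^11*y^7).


Socle = ann(m) = span of standard monomials u with x*u, y*u in I (staircase corners).
Minimal generators: x^16, x^11*y^7, x^7*y^10, y^16
Corners: x^6y^15, x^10y^9, x^15y^6
Socle dim=3


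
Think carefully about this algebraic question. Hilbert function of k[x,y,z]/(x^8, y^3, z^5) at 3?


Need i<8, j<3, k<5 with i+j+k=3.
For each i, j ranges over max(0,3-i-4)..min(2,3-i):
  i=0: j in [0,2] -> 3
  i=1: j in [0,2] -> 3
  i=2: j in [0,1] -> 2
  i=3: j in [0,0] -> 1
H(3) = 3+3+2+1 = 9


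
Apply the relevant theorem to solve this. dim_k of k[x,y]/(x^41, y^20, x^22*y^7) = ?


k[x,y]/I, I = (x^41, y^20, x^22*y^7)
Rect: 41x20=820. Corner: (41-22)x(20-7)=247.
dim = 820-247 = 573


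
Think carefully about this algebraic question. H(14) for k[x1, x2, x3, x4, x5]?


C(d+n-1,n-1)=C(18,4)=3060


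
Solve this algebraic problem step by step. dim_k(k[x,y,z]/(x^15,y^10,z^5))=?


Basis: x^iy^jz^k, i<15,j<10,k<5
15*10*5=750


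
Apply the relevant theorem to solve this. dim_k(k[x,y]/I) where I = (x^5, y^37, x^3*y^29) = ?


k[x,y]/I, I = (x^5, y^37, x^3*y^29)
Rect: 5x37=185. Corner: (5-3)x(37-29)=16.
dim = 185-16 = 169


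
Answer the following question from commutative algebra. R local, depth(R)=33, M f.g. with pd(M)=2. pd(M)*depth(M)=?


pd+depth=33
depth=33-2=31
pd*depth=2*31=62


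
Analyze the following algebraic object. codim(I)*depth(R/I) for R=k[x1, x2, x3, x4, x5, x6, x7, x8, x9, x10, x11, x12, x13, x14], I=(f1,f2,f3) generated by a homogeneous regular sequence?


codim=3, depth=dim(R/I)=14-3=11
Product=3*11=33


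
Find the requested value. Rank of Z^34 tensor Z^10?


rank(M(x)N) = rank(M)*rank(N)
34*10 = 340


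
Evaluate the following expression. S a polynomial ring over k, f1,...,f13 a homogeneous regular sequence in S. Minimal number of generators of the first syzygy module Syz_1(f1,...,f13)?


Regular sequence => Koszul complex is the minimal free resolution.
Syz_1 minimally generated by Koszul relations f_i*e_j - f_j*e_i (i<j): mu(Syz_1) = beta_2 = C(m,2) = m(m-1)/2
m=13
13*12/2 = 78


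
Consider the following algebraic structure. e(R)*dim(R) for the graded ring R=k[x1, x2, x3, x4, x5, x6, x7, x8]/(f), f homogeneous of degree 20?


e(R)=deg(f)=20, dim(R)=8-1=7
e*dim=20*7=140


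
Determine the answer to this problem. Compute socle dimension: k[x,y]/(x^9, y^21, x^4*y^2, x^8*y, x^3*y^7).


Socle = ann(m) = span of standard monomials u with x*u, y*u in I (staircase corners).
Minimal generators: x^9, x^8*y, x^4*y^2, x^3*y^7, y^21
Corners: x^2y^20, x^3y^6, x^7y, x^8
Socle dim=4


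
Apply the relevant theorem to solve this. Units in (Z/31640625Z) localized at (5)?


Local ring = Z/390625Z.
phi(390625) = 5^7*(5-1) = 312500


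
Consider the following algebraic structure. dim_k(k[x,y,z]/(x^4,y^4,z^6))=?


Basis: x^iy^jz^k, i<4,j<4,k<6
4*4*6=96


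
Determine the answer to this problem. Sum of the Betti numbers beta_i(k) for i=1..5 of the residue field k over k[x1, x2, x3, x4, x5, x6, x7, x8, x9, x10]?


Koszul resolution: beta_i(k)=C(n,i), n=10
C(10,1)=10, C(10,2)=45, C(10,3)=120, C(10,4)=210, C(10,5)=252
Sum=637


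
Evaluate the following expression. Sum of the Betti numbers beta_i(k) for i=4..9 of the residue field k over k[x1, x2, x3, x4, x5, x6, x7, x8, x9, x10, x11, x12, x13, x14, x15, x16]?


Koszul resolution: beta_i(k)=C(n,i), n=16
C(16,4)=1820, C(16,5)=4368, C(16,6)=8008, C(16,7)=11440, C(16,8)=12870, C(16,9)=11440
Sum=49946


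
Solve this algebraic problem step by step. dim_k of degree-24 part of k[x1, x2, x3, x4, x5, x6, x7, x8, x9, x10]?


C(d+n-1,n-1)=C(33,9)=38567100


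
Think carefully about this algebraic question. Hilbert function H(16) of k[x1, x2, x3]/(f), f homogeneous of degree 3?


C(18,2)-C(15,2)=153-105=48


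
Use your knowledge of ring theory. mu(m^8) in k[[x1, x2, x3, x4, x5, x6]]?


C(n+d-1,d)=C(13,8)=1287


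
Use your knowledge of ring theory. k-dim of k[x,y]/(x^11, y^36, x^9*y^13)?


k[x,y]/I, I = (x^11, y^36, x^9*y^13)
Rect: 11x36=396. Corner: (11-9)x(36-13)=46.
dim = 396-46 = 350


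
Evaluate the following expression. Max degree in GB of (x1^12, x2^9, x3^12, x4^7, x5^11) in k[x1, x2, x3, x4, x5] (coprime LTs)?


Pure powers, coprime LTs => already GB.
Degrees: 12, 9, 12, 7, 11
Max=12


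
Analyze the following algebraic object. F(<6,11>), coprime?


gcd(6,11)=1 => F=ab-a-b=6*11-6-11=66-17=49


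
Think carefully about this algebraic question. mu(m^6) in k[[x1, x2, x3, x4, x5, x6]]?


C(n+d-1,d)=C(11,6)=462


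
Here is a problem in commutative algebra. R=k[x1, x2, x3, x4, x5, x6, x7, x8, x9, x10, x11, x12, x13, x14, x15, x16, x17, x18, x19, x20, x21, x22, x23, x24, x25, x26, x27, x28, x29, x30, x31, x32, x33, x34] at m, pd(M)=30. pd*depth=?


pd+depth=34
depth=34-30=4
pd*depth=30*4=120


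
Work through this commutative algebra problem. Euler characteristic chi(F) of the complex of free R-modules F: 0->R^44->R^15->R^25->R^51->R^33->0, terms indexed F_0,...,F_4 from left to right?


chi = sum (-1)^i * rank:
(-1)^0*44=44
(-1)^1*15=-15
(-1)^2*25=25
(-1)^3*51=-51
(-1)^4*33=33
chi=36


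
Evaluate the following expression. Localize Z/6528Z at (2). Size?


2-primary part: 6528=2^7*51
Size=2^7=128


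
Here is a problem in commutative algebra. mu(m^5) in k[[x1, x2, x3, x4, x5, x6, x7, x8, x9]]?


C(n+d-1,d)=C(13,5)=1287


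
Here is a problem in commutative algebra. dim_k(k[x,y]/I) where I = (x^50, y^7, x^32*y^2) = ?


k[x,y]/I, I = (x^50, y^7, x^32*y^2)
Rect: 50x7=350. Corner: (50-32)x(7-2)=90.
dim = 350-90 = 260


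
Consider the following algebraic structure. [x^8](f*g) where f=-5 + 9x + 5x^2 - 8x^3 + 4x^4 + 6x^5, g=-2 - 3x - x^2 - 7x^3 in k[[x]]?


[x^8] = sum a_i*b_j, i+j=8
  6*-7=-42
Sum=-42


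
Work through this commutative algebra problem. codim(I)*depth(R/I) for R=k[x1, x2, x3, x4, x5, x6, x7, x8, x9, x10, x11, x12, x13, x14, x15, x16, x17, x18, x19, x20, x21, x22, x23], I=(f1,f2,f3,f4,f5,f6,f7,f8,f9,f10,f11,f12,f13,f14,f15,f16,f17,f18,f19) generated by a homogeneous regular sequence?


codim=19, depth=dim(R/I)=23-19=4
Product=19*4=76


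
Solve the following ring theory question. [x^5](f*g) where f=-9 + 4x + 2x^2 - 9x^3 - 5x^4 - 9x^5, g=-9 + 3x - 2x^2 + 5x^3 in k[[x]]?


[x^5] = sum a_i*b_j, i+j=5
  2*5=10
  -9*-2=18
  -5*3=-15
  -9*-9=81
Sum=94


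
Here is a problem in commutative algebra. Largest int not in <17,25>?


gcd(17,25)=1 => F=ab-a-b=17*25-17-25=425-42=383


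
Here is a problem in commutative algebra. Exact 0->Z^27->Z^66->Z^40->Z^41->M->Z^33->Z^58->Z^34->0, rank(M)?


Alt sum=0:
(-1)^0*27 + (-1)^1*66 + (-1)^2*40 + (-1)^3*41 + (-1)^4*? + (-1)^5*33 + (-1)^6*58 + (-1)^7*34=0
rank(M)=49


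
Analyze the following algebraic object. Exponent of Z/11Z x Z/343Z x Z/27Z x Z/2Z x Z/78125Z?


Exponent = lcm of the cyclic orders; pairwise coprime => product.
11^1*7^3*3^3*2^1*5^7=11*343*27*2*78125=15917343750


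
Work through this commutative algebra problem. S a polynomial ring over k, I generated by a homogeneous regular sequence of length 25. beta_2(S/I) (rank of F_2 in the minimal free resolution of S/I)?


Regular sequence => Koszul complex is the minimal free resolution.
Syz_1 minimally generated by Koszul relations f_i*e_j - f_j*e_i (i<j): mu(Syz_1) = beta_2 = C(m,2) = m(m-1)/2
m=25
25*24/2 = 300


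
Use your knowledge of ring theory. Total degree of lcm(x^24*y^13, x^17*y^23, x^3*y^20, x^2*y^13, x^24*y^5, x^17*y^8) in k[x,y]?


lcm = componentwise max:
x: max(24,17,3,2,24,17)=24
y: max(13,23,20,13,5,8)=23
Total=24+23=47


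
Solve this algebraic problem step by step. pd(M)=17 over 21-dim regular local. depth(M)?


pd+depth=depth(R)=21
depth=21-17=4


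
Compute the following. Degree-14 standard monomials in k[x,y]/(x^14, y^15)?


k[x,y], I = (x^14, y^15), d = 14
Need i < 14 and d-i < 15.
Range: 0 <= i <= 13.
H(14) = 14


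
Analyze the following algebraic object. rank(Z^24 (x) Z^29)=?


rank(M(x)N) = rank(M)*rank(N)
24*29 = 696


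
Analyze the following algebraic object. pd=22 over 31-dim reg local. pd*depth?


pd+depth=31
depth=31-22=9
pd*depth=22*9=198


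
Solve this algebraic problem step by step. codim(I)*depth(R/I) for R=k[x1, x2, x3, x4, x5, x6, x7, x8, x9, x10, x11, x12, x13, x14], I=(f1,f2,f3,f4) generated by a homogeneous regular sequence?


codim=4, depth=dim(R/I)=14-4=10
Product=4*10=40


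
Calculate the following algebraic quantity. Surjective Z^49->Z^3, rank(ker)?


rank(ker) = 49-3 = 46


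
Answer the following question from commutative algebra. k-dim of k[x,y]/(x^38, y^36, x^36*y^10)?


k[x,y]/I, I = (x^38, y^36, x^36*y^10)
Rect: 38x36=1368. Corner: (38-36)x(36-10)=52.
dim = 1368-52 = 1316


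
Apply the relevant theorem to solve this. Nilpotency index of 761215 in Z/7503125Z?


761215^k mod 7503125:
k=1: 761215
k=2: 4441850
k=3: 2100875
k=4: 1500625
k=5: 0
First zero at k = 5


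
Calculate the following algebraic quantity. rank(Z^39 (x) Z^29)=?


rank(M(x)N) = rank(M)*rank(N)
39*29 = 1131


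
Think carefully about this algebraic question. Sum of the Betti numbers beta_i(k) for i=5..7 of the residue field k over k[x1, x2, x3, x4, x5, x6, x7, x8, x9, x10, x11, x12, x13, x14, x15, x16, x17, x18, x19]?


Koszul resolution: beta_i(k)=C(n,i), n=19
C(19,5)=11628, C(19,6)=27132, C(19,7)=50388
Sum=89148


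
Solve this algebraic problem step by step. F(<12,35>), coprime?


gcd(12,35)=1 => F=ab-a-b=12*35-12-35=420-47=373


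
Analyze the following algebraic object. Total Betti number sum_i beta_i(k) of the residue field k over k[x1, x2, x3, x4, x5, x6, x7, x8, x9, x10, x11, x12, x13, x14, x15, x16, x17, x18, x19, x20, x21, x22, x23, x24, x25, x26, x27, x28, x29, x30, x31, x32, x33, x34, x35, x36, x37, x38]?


Koszul resolution: beta_i(k)=C(n,i), n=38
sum_i C(38,i) = 2^38 = 274877906944


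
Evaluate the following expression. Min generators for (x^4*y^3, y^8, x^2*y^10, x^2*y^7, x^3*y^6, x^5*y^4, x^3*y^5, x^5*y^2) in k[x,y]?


Remove redundant (divisible by others).
x^3*y^6 redundant.
x^2*y^10 redundant.
x^5*y^4 redundant.
Min: x^5*y^2, x^4*y^3, x^3*y^5, x^2*y^7, y^8
Count=5


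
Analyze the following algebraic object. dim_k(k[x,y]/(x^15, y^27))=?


Basis: x^i*y^j, i<15, j<27
15*27=405


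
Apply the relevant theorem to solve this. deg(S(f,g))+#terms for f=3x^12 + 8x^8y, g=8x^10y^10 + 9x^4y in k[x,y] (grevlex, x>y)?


LT(f)=3x^12, LT(g)=8x^10y^10
lcm(LM)=x^12y^10
S(f,g) (scaled by 24 to clear denominators) = 8y^10*f - 3x^2*g = 64x^8y^11 - 27x^6y
2 terms, deg 19.
19+2=21


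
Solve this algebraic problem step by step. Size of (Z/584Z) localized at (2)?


2-primary part: 584=2^3*73
Size=2^3=8


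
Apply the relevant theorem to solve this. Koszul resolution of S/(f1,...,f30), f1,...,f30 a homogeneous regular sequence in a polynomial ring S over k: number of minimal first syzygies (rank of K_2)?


Regular sequence => Koszul complex is the minimal free resolution.
Syz_1 minimally generated by Koszul relations f_i*e_j - f_j*e_i (i<j): mu(Syz_1) = beta_2 = C(m,2) = m(m-1)/2
m=30
30*29/2 = 435


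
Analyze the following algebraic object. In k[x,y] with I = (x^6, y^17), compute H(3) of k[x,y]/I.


k[x,y], I = (x^6, y^17), d = 3
Need i < 6 and d-i < 17.
Range: 0 <= i <= 3.
H(3) = 4


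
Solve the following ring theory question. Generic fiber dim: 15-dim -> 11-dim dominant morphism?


dim(fiber)=dim(X)-dim(Y)=15-11=4


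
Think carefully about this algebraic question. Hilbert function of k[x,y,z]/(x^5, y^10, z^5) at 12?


Need i<5, j<10, k<5 with i+j+k=12.
For each i, j ranges over max(0,12-i-4)..min(9,12-i):
  i=0: j in [8,9] -> 2
  i=1: j in [7,9] -> 3
  i=2: j in [6,9] -> 4
  i=3: j in [5,9] -> 5
  i=4: j in [4,8] -> 5
H(12) = 2+3+4+5+5 = 19


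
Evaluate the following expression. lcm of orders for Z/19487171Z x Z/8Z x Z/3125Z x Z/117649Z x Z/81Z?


Exponent = lcm of the cyclic orders; pairwise coprime => product.
11^7*2^3*5^5*7^6*3^4=19487171*8*3125*117649*81=4642608516482475000


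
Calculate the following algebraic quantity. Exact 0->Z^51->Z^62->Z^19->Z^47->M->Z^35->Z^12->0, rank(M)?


Alt sum=0:
(-1)^0*51 + (-1)^1*62 + (-1)^2*19 + (-1)^3*47 + (-1)^4*? + (-1)^5*35 + (-1)^6*12=0
rank(M)=62


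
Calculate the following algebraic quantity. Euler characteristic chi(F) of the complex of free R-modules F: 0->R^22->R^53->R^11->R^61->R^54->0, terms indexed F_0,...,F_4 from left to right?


chi = sum (-1)^i * rank:
(-1)^0*22=22
(-1)^1*53=-53
(-1)^2*11=11
(-1)^3*61=-61
(-1)^4*54=54
chi=-27


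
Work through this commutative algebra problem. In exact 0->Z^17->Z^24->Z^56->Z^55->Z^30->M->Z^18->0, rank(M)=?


Alt sum=0:
(-1)^0*17 + (-1)^1*24 + (-1)^2*56 + (-1)^3*55 + (-1)^4*30 + (-1)^5*? + (-1)^6*18=0
rank(M)=42


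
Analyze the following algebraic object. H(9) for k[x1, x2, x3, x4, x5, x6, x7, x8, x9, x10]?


C(d+n-1,n-1)=C(18,9)=48620


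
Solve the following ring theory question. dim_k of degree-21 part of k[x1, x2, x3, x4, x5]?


C(d+n-1,n-1)=C(25,4)=12650


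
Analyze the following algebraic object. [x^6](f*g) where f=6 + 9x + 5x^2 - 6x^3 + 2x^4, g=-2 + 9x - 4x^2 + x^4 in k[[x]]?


[x^6] = sum a_i*b_j, i+j=6
  5*1=5
  2*-4=-8
Sum=-3


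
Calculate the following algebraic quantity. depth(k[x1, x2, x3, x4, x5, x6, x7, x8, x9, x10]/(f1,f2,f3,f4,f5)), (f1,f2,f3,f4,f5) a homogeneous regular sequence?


depth(R)=10
depth(R/I)=10-5=5


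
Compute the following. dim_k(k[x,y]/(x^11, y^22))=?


Basis: x^i*y^j, i<11, j<22
11*22=242


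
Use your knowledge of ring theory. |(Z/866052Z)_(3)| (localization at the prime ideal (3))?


3-primary part: 866052=3^9*44
Size=3^9=19683


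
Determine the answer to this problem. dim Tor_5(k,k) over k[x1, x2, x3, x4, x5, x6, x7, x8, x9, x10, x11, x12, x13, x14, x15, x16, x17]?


Koszul: C(n,i)=C(17,5)=6188


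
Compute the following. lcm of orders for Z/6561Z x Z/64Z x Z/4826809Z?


Exponent = lcm of the cyclic orders; pairwise coprime => product.
3^8*2^6*13^6=6561*64*4826809=2026796406336


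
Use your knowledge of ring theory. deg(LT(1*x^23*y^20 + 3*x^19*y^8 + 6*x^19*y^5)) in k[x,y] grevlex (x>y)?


LT: 1*x^23*y^20
deg_x=23, deg_y=20
Total=23+20=43


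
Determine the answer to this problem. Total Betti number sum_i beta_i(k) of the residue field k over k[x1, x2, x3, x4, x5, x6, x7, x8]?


Koszul resolution: beta_i(k)=C(n,i), n=8
sum_i C(8,i) = 2^8 = 256
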